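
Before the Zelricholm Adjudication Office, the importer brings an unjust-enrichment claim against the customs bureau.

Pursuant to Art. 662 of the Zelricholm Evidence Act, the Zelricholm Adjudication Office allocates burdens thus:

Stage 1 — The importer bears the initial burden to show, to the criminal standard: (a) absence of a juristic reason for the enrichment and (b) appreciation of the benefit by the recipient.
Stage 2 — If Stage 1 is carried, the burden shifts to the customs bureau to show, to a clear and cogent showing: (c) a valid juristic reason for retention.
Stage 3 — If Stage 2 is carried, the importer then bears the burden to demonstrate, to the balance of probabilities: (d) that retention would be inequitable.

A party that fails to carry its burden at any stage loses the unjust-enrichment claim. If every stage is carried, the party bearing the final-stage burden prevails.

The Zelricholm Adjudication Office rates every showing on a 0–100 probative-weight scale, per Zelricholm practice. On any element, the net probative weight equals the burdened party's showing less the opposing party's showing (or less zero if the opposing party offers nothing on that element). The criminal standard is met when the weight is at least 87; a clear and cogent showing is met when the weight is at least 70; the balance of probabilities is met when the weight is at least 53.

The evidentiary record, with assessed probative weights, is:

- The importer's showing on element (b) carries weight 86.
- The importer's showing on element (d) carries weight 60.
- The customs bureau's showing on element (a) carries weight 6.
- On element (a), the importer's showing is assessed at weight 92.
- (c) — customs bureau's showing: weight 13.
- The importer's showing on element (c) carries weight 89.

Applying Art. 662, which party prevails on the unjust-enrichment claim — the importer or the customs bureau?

customs bureau

Stage 1 (importer, the criminal standard, weight is at least 87): (a) net 92−6=86 < 87 — fails; (b) 86 < 87 — fails.
  Not every element is met, so the importer fails to carry Stage 1.
The analysis ends at Stage 1; the customs bureau prevails.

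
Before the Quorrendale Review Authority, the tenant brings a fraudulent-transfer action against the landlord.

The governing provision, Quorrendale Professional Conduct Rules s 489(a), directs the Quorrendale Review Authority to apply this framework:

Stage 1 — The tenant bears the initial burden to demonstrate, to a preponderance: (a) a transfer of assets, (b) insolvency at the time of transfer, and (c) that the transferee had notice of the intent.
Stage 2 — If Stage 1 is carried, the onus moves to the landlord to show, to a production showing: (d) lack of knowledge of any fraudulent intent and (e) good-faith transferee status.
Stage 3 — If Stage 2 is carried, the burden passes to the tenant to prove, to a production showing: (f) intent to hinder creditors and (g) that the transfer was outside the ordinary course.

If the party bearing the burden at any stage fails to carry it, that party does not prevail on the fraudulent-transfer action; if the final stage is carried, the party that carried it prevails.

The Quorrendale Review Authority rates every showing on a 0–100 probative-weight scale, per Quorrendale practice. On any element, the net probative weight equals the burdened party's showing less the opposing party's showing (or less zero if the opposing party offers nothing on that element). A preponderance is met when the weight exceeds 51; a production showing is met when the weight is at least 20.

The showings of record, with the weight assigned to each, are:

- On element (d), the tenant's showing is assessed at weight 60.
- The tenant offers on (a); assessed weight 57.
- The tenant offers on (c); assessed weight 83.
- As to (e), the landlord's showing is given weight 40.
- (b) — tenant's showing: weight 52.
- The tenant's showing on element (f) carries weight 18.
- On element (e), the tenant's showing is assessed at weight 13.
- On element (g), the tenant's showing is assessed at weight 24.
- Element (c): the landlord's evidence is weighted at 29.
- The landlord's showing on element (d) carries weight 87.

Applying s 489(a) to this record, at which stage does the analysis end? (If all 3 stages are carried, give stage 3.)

stage 3

Stage 1 — burden on tenant; standard: a preponderance (weight exceeds 51).
    (a): 57 > 51 [met]
    (b): 52 > 51 [met]
    (c): 83 − 29 = 54 > 51 [met]
  All elements met. The burden passes to the landlord.
Stage 2 — burden on landlord; standard: a production showing (weight is at least 20).
    (d): 87 − 60 = 27 ≥ 20 [met]
    (e): 40 − 13 = 27 ≥ 20 [met]
  All elements met. The burden passes to the tenant.
Stage 3 — burden on tenant; standard: a production showing (weight is at least 20).
    (f): 18 < 20 [not met]
    (g): 24 ≥ 20 [met]
  Stage 3 not carried; the tenant fails its burden.
So the landlord prevails.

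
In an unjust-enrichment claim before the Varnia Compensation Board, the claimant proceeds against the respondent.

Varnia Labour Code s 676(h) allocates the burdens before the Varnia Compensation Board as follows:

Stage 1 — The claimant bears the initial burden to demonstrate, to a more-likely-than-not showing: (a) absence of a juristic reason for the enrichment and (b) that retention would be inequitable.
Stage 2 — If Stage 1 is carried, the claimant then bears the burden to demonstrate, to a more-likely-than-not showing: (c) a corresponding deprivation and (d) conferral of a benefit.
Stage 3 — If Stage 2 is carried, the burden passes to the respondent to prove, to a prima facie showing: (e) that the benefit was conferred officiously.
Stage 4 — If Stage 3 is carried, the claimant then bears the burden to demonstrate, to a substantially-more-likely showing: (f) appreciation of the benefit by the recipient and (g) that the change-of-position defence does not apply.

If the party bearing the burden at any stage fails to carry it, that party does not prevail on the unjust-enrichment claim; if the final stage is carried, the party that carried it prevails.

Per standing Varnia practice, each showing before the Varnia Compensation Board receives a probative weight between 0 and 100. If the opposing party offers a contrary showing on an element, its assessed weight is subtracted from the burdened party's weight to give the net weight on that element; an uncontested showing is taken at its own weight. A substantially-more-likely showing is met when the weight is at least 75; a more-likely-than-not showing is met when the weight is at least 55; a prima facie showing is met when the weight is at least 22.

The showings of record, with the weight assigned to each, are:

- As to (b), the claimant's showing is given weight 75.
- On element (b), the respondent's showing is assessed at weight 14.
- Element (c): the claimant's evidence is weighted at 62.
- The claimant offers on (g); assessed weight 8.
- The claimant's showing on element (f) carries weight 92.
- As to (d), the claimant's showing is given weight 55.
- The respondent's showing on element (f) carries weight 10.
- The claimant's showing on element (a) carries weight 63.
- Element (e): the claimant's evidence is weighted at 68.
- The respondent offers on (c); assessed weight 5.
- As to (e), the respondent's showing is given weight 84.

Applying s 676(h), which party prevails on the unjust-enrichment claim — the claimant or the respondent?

At Stage 1 the claimant must meet a more-likely-than-not showing (weight is at least 55): on (a) the weight is 63, which does reach 55, so (a) meets the standard; on (b) the weight is 75 less the opposing 14 gives net 61, ≥ 55, so (b) meets the standard.
  All elements met. The claimant retains the burden for Stage 2.
At Stage 2 the claimant must meet a more-likely-than-not showing (weight is at least 55): on (c) the weight is 62 less the opposing 5 gives net 57, which does reach 55, so (c) meets the standard; on (d) the weight is 55, ≥ 55, so (d) meets the standard.
  All elements met. The burden passes to the respondent.
At Stage 3 the respondent must meet a prima facie showing (weight is at least 22): on (e) the weight is 84 less the opposing 68 gives net 16, < 22, so (e) does not meet the standard.
  The respondent does not carry Stage 3.
So the claimant prevails.

claimant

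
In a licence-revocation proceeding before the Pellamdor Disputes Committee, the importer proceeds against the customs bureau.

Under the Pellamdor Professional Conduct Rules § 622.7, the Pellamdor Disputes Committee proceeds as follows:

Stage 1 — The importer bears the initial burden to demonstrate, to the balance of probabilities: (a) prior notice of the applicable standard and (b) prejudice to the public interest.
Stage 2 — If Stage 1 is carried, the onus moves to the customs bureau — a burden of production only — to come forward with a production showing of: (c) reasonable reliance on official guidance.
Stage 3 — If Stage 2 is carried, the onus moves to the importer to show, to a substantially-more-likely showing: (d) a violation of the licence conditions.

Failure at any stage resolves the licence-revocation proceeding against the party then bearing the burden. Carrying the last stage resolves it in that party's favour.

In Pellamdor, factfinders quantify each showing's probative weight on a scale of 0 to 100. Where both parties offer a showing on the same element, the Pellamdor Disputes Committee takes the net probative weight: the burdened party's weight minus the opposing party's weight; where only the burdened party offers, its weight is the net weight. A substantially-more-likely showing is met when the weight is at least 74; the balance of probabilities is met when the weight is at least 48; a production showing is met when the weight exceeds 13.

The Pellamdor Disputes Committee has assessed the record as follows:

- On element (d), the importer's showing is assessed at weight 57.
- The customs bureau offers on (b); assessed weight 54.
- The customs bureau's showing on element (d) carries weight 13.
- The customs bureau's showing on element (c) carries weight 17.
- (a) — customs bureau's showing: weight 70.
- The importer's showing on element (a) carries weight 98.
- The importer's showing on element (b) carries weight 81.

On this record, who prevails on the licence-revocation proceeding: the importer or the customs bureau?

customs bureau

Stage 1 (importer, the balance of probabilities, weight is at least 48): (a) net 98−70=28 < 48 — fails; (b) net 81−54=27 < 48 — fails.
  The importer does not carry Stage 1.
So the customs bureau prevails.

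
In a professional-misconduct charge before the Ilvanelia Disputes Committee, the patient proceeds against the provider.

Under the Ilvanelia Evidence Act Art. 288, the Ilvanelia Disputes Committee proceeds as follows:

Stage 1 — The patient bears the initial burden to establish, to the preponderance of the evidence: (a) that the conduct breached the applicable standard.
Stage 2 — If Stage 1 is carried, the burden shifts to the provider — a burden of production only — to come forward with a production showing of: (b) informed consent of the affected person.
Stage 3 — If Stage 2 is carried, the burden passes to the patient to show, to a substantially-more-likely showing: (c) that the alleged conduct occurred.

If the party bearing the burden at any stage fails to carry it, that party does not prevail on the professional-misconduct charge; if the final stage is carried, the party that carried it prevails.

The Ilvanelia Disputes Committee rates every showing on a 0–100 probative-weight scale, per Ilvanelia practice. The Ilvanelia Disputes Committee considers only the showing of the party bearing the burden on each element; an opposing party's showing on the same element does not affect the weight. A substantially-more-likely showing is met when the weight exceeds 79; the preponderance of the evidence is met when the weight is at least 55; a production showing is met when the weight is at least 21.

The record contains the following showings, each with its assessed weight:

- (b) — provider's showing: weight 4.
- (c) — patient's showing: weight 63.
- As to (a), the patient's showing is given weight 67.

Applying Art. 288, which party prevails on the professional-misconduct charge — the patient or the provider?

patient

Stage 1 — burden on patient; standard: the preponderance of the evidence (weight is at least 55).
    (a): 67 ≥ 55 [met]
  All elements met. The burden passes to the provider.
Stage 2 — burden on provider; standard: a production showing (weight is at least 21).
    (b): 4 < 21 [not met]
  Stage 2 not carried; the provider fails its burden.
The patient prevails.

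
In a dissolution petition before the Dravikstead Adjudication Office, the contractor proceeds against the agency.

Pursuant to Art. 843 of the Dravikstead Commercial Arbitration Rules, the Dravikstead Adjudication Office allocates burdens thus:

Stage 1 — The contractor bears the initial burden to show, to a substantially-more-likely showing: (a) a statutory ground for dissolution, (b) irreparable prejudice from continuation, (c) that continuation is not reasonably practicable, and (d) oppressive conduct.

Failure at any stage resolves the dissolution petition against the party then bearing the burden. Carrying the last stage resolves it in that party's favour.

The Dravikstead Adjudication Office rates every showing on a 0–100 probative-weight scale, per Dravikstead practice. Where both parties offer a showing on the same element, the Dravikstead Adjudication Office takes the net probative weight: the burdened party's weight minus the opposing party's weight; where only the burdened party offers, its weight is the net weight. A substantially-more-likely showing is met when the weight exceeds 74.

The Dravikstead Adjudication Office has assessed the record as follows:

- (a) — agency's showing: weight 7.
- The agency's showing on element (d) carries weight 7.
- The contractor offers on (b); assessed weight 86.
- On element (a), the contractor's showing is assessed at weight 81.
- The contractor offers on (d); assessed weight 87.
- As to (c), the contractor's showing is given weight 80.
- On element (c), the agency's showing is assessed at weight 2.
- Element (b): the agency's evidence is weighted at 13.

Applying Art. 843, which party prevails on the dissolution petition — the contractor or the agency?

At Stage 1 the contractor must meet a substantially-more-likely showing (weight exceeds 74): on (a) the weight is 81 less the opposing 7 gives net 74, which does not exceed 74, so (a) does not meet the standard; on (b) the weight is 86 less the opposing 13 gives net 73, ≤ 74, so (b) does not meet the standard; on (c) the weight is 80 less the opposing 2 gives net 78, which does exceed 74, so (c) meets the standard; on (d) the weight is 87 less the opposing 7 gives net 80, > 74, so (d) meets the standard.
  Stage 1 not carried; the contractor fails its burden.
The agency prevails.

agency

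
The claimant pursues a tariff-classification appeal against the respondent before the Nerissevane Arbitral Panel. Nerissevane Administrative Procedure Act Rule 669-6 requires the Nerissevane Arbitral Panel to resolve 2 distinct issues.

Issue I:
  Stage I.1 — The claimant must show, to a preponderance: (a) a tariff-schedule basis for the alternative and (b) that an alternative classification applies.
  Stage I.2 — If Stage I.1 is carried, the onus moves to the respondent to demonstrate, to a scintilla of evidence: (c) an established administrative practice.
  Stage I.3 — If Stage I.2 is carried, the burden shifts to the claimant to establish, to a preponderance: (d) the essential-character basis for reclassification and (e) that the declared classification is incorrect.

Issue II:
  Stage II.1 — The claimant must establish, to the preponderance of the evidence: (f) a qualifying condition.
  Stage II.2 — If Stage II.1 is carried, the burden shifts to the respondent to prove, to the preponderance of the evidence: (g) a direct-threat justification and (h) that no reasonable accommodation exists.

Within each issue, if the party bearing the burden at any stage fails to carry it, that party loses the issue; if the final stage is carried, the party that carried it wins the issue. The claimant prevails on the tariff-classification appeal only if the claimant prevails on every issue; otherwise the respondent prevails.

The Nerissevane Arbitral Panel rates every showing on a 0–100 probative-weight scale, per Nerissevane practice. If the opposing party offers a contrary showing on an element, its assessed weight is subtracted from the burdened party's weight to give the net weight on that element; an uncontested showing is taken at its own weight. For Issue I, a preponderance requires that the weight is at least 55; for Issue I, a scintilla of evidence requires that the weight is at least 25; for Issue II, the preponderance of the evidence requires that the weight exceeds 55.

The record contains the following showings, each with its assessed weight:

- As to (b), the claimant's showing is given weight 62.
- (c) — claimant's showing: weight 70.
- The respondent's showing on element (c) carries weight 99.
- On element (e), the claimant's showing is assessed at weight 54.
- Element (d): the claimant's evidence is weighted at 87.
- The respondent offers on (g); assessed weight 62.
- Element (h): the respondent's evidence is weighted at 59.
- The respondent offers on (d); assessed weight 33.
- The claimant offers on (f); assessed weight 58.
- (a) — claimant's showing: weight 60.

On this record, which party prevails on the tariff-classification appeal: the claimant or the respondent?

respondent

— Issue I —
Stage I.1 — burden on claimant; standard: a preponderance (weight is at least 55).
    (a): 60 ≥ 55 [met]
    (b): 62 ≥ 55 [met]
  Stage I.1 is satisfied; the onus moves to the respondent.
Stage I.2 — burden on respondent; standard: a scintilla of evidence (weight is at least 25).
    (c): 99 − 70 = 29 ≥ 25 [met]
  Stage I.2 carried; the burden shifts to the claimant.
Stage I.3 — burden on claimant; standard: a preponderance (weight is at least 55).
    (d): 87 − 33 = 54 < 55 [not met]
    (e): 54 < 55 [not met]
  Stage I.3 not carried; the claimant fails its burden.
The respondent prevails on this issue.
— Issue II —
Stage II.1 (claimant, the preponderance of the evidence, weight exceeds 55): (f) 58 > 55 — meets.
  The claimant carries Stage II.1; the respondent now bears the burden.
Stage II.2 (respondent, the preponderance of the evidence, weight exceeds 55): (g) 62 > 55 — meets; (h) 59 > 55 — meets.
  All elements met at the final stage.
With every stage satisfied, the respondent prevails on this issue.
Per-issue: Issue I → respondent; Issue II → respondent. The claimant must prevail on every issue; overall, the respondent prevails.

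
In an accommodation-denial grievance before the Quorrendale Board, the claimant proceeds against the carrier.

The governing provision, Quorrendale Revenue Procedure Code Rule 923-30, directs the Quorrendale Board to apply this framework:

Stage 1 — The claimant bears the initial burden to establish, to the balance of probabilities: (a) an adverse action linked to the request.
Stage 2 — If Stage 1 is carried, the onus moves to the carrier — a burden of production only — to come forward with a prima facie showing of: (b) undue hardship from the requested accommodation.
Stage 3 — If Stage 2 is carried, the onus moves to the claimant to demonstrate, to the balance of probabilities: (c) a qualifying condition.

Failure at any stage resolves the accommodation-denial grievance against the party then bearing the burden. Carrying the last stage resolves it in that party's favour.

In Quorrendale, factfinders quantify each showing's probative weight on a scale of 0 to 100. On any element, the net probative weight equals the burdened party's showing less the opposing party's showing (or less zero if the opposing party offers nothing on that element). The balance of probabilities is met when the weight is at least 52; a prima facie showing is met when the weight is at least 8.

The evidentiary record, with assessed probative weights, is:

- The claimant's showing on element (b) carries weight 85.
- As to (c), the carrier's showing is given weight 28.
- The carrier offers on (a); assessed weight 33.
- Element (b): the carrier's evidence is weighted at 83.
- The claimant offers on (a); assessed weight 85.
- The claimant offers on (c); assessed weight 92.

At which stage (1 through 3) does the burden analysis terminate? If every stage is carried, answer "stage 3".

stage 2

Stage 1 (claimant, the balance of probabilities, weight is at least 52): (a) net 85−33=52 ≥ 52 — meets.
  All elements met. The burden passes to the carrier.
Stage 2 (carrier, a prima facie showing, weight is at least 8): (b) net 83−85=-2 < 8 — fails.
  Not every element is met, so the carrier fails to carry Stage 2.
The analysis ends at Stage 2; the claimant prevails.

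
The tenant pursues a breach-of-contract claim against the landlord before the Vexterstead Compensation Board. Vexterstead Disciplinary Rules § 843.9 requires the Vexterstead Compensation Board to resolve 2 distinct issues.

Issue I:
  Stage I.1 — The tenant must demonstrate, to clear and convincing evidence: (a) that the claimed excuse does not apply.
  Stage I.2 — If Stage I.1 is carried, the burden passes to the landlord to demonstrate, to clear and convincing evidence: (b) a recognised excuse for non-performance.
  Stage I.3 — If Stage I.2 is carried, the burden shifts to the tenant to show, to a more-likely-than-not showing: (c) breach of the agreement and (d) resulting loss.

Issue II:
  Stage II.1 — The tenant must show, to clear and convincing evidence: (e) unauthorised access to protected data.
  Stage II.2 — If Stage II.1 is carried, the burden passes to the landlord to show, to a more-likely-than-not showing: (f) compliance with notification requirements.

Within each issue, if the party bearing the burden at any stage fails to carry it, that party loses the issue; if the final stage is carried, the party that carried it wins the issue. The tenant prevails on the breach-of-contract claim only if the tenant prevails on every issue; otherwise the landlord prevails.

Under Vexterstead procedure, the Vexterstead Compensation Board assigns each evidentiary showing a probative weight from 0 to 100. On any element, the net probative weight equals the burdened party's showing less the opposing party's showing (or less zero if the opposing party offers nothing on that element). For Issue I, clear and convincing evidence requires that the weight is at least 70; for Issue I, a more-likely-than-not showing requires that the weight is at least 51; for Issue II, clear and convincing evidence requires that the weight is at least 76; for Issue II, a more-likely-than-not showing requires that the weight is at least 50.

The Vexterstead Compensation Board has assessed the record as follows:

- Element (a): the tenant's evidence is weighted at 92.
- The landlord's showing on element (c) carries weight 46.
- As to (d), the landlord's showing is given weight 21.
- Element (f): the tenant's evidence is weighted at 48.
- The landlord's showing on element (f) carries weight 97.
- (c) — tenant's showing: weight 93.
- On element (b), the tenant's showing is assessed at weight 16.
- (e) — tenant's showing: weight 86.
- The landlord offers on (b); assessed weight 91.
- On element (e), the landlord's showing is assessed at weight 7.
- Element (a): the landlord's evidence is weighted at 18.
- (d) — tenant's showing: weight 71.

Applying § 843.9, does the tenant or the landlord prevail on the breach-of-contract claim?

— Issue I —
At Stage I.1 the tenant must meet clear and convincing evidence (weight is at least 70): on (a) the weight is 92 less the opposing 18 gives net 74, ≥ 70, so (a) meets the standard.
  Stage I.1 is satisfied; the onus moves to the landlord.
At Stage I.2 the landlord must meet clear and convincing evidence (weight is at least 70): on (b) the weight is 91 less the opposing 16 gives net 75, which does reach 70, so (b) meets the standard.
  The landlord carries Stage I.2; the tenant now bears the burden.
At Stage I.3 the tenant must meet a more-likely-than-not showing (weight is at least 51): on (c) the weight is 93 less the opposing 46 gives net 47, which does not reach 51, so (c) does not meet the standard; on (d) the weight is 71 less the opposing 21 gives net 50, which does not reach 51, so (d) does not meet the standard.
  Stage I.3 not carried; the tenant fails its burden.
So the landlord prevails on this issue.
— Issue II —
Stage II.1 (tenant, clear and convincing evidence, weight is at least 76): (e) net 86−7=79 ≥ 76 — meets.
  Stage II.1 carried; the burden shifts to the landlord.
Stage II.2 (landlord, a more-likely-than-not showing, weight is at least 50): (f) net 97−48=49 < 50 — fails.
  Not every element is met, so the landlord fails to carry Stage II.2.
The analysis ends at Stage II.2; the tenant prevails on this issue.
Per-issue: Issue I → landlord; Issue II → tenant. The tenant must prevail on every issue; overall, the landlord prevails.

landlord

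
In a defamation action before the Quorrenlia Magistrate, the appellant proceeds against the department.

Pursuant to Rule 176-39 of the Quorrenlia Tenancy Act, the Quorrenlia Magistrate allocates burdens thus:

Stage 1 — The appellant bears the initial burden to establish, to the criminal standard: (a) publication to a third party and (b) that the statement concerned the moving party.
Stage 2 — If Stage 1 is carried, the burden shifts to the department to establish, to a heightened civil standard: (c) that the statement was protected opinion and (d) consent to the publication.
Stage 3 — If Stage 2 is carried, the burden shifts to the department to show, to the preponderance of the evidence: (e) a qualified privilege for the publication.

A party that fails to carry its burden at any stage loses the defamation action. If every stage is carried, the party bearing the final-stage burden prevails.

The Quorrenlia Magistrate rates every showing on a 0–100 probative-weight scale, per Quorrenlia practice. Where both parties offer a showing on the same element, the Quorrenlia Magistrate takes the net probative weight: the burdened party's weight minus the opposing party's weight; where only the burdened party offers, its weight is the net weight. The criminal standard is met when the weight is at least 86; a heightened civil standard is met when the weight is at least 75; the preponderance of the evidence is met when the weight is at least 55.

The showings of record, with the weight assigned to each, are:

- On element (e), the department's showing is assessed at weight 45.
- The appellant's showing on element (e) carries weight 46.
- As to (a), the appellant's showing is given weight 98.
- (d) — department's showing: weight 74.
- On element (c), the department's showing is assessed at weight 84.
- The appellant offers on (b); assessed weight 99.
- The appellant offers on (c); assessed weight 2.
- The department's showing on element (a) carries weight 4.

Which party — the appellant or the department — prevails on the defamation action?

appellant

Stage 1 (appellant, the criminal standard, weight is at least 86): (a) net 98−4=94 ≥ 86 — meets; (b) 99 ≥ 86 — meets.
  Stage 1 carried; the burden shifts to the department.
Stage 2 (department, a heightened civil standard, weight is at least 75): (c) net 84−2=82 ≥ 75 — meets; (d) 74 < 75 — fails.
  Stage 2 not carried; the department fails its burden.
The appellant prevails.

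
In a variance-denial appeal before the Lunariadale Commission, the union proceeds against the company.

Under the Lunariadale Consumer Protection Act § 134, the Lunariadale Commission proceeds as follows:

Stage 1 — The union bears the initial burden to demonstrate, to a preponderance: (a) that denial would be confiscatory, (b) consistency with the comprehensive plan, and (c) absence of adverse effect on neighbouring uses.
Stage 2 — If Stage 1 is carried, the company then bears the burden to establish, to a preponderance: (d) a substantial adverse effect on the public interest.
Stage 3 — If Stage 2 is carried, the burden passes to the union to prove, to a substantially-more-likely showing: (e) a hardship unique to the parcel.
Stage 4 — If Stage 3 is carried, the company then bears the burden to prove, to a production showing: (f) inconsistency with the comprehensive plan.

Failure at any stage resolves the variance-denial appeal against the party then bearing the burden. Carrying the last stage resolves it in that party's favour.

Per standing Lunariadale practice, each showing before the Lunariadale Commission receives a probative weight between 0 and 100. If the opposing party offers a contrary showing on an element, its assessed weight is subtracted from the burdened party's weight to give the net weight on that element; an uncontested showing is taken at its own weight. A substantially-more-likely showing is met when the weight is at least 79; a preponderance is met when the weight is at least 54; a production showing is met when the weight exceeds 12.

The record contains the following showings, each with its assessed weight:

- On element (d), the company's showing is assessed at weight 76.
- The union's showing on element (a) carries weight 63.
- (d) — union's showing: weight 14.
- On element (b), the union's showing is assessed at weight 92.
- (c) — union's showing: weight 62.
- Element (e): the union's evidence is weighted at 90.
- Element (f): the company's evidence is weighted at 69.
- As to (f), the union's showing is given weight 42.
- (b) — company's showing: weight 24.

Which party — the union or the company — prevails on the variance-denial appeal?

Stage 1 (union, a preponderance, weight is at least 54): (a) 63 ≥ 54 — meets; (b) net 92−24=68 ≥ 54 — meets; (c) 62 ≥ 54 — meets.
  All elements met. The burden passes to the company.
Stage 2 (company, a preponderance, weight is at least 54): (d) net 76−14=62 ≥ 54 — meets.
  The company carries Stage 2; the union now bears the burden.
Stage 3 (union, a substantially-more-likely showing, weight is at least 79): (e) 90 ≥ 79 — meets.
  All elements met. The burden passes to the company.
Stage 4 (company, a production showing, weight exceeds 12): (f) net 69−42=27 > 12 — meets.
  Stage 4 carried; the final stage is satisfied.
All stages carried — the company prevails.

company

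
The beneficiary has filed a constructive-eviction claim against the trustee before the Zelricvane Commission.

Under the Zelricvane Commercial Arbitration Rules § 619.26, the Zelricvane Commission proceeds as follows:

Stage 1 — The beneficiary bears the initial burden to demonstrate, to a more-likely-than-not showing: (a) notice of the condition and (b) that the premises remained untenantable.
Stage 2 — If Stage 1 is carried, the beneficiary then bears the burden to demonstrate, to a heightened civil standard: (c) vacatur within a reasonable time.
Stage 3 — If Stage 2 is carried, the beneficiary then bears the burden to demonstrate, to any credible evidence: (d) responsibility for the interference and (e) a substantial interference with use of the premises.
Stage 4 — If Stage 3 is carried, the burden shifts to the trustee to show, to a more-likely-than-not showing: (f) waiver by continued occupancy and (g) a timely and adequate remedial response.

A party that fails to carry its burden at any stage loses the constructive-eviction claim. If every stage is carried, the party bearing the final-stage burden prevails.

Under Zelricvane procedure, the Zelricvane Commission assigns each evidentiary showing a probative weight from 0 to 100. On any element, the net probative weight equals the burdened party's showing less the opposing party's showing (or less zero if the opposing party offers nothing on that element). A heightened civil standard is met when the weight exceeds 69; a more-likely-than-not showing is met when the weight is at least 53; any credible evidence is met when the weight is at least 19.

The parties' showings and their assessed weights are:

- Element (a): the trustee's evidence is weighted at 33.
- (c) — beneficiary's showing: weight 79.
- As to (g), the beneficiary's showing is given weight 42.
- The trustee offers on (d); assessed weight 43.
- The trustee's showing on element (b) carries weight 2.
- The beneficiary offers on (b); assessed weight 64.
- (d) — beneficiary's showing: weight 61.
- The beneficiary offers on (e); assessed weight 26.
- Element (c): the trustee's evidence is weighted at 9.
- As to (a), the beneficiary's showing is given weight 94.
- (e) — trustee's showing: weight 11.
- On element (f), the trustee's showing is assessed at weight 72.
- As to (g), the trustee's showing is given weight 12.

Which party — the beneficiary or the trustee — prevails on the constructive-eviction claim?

trustee

Stage 1 (beneficiary, a more-likely-than-not showing, weight is at least 53): (a) net 94−33=61 ≥ 53 — meets; (b) net 64−2=62 ≥ 53 — meets.
  Stage 1 carried; the burden remains with the beneficiary.
Stage 2 (beneficiary, a heightened civil standard, weight exceeds 69): (c) net 79−9=70 > 69 — meets.
  Stage 2 is satisfied; the beneficiary continues to bear the burden.
Stage 3 (beneficiary, any credible evidence, weight is at least 19): (d) net 61−43=18 < 19 — fails; (e) net 26−11=15 < 19 — fails.
  Stage 3 not carried; the beneficiary fails its burden.
So the trustee prevails.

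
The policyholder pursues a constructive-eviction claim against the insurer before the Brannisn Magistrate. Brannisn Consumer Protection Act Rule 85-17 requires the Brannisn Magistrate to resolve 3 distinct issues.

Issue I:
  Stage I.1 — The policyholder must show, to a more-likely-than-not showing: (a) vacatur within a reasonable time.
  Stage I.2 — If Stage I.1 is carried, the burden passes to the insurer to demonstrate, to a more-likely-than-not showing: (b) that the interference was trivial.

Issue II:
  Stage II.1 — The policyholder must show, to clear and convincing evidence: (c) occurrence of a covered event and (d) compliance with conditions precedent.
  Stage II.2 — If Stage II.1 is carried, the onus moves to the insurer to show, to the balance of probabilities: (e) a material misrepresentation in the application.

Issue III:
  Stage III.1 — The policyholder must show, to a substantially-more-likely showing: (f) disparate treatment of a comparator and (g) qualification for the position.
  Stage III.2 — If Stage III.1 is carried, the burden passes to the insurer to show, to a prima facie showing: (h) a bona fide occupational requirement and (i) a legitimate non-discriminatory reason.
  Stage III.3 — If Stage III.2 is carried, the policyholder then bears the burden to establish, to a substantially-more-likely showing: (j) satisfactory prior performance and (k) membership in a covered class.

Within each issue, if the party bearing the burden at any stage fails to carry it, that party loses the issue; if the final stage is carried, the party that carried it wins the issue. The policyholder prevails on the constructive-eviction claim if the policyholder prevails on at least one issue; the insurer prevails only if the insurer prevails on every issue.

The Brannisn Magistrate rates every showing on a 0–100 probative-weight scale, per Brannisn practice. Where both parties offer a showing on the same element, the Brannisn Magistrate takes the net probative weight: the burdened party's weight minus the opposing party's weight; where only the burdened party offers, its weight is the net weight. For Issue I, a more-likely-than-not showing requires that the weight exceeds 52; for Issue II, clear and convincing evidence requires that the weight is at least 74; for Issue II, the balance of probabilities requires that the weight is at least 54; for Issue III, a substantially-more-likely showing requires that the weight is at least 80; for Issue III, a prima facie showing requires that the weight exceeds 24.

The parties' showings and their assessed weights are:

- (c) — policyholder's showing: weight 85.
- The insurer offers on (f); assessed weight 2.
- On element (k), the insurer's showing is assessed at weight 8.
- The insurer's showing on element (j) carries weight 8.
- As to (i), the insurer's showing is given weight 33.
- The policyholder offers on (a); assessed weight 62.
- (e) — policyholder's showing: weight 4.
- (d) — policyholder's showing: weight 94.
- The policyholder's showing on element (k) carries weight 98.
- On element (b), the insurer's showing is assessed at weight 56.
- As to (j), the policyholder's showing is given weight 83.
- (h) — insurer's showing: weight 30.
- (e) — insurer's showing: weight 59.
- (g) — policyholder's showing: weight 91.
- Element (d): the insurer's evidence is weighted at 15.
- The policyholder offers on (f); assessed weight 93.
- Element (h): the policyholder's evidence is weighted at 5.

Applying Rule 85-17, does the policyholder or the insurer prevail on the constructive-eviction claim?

insurer

— Issue I —
Stage I.1 (policyholder, a more-likely-than-not showing, weight exceeds 52): (a) 62 > 52 — meets.
  The policyholder carries Stage I.1; the insurer now bears the burden.
Stage I.2 (insurer, a more-likely-than-not showing, weight exceeds 52): (b) 56 > 52 — meets.
  Stage I.2 carried; the final stage is satisfied.
With every stage satisfied, the insurer prevails on this issue.
— Issue II —
Stage II.1 — burden on policyholder; standard: clear and convincing evidence (weight is at least 74).
    (c): 85 ≥ 74 [met]
    (d): 94 − 15 = 79 ≥ 74 [met]
  Stage II.1 carried; the burden shifts to the insurer.
Stage II.2 — burden on insurer; standard: the balance of probabilities (weight is at least 54).
    (e): 59 − 4 = 55 ≥ 54 [met]
  The insurer carries the last stage.
With every stage satisfied, the insurer prevails on this issue.
— Issue III —
At Stage III.1 the policyholder must meet a substantially-more-likely showing (weight is at least 80): on (f) the weight is 93 less the opposing 2 gives net 91, which does reach 80, so (f) meets the standard; on (g) the weight is 91, which does reach 80, so (g) meets the standard.
  Stage III.1 is satisfied; the onus moves to the insurer.
At Stage III.2 the insurer must meet a prima facie showing (weight exceeds 24): on (h) the weight is 30 less the opposing 5 gives net 25, which does exceed 24, so (h) meets the standard; on (i) the weight is 33, > 24, so (i) meets the standard.
  All elements met. The burden passes to the policyholder.
At Stage III.3 the policyholder must meet a substantially-more-likely showing (weight is at least 80): on (j) the weight is 83 less the opposing 8 gives net 75, which does not reach 80, so (j) does not meet the standard; on (k) the weight is 98 less the opposing 8 gives net 90, which does reach 80, so (k) meets the standard.
  Not every element is met, so the policyholder fails to carry Stage III.3.
The analysis ends at Stage III.3; the insurer prevails on this issue.
Per-issue: Issue I → insurer; Issue II → insurer; Issue III → insurer. The policyholder must prevail on at least one issue; overall, the insurer prevails.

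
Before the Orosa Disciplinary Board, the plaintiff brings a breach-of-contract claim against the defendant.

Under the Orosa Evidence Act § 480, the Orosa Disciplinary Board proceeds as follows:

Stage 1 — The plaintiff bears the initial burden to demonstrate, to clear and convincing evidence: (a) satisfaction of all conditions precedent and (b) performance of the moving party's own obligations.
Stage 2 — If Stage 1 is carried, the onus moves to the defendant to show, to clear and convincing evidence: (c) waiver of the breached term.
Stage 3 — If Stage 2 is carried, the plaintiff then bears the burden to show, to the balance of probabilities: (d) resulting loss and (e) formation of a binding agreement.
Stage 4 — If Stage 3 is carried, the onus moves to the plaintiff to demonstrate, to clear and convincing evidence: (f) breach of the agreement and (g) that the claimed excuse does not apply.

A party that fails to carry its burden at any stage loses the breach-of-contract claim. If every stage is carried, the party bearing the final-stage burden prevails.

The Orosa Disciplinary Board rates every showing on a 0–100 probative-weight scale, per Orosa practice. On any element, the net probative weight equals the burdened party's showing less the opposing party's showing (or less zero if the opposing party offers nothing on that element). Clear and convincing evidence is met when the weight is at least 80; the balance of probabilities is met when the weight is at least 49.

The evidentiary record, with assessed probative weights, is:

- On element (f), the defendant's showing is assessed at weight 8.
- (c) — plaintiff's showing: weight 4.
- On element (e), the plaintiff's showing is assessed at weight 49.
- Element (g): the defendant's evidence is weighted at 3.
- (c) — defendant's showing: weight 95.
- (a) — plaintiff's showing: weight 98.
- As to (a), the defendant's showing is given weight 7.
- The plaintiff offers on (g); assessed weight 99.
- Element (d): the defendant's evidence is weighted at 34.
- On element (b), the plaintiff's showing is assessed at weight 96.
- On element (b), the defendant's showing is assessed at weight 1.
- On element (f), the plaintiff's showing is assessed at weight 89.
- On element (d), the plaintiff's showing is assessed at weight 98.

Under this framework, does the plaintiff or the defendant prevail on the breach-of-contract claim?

plaintiff

At Stage 1 the plaintiff must meet clear and convincing evidence (weight is at least 80): on (a) the weight is 98 less the opposing 7 gives net 91, ≥ 80, so (a) meets the standard; on (b) the weight is 96 less the opposing 1 gives net 95, which does reach 80, so (b) meets the standard.
  The plaintiff carries Stage 1; the defendant now bears the burden.
At Stage 2 the defendant must meet clear and convincing evidence (weight is at least 80): on (c) the weight is 95 less the opposing 4 gives net 91, ≥ 80, so (c) meets the standard.
  Stage 2 is satisfied; the onus moves to the plaintiff.
At Stage 3 the plaintiff must meet the balance of probabilities (weight is at least 49): on (d) the weight is 98 less the opposing 34 gives net 64, which does reach 49, so (d) meets the standard; on (e) the weight is 49, which does reach 49, so (e) meets the standard.
  Stage 3 carried; the burden remains with the plaintiff.
At Stage 4 the plaintiff must meet clear and convincing evidence (weight is at least 80): on (f) the weight is 89 less the opposing 8 gives net 81, ≥ 80, so (f) meets the standard; on (g) the weight is 99 less the opposing 3 gives net 96, which does reach 80, so (g) meets the standard.
  The plaintiff carries the last stage.
Every stage carried; the plaintiff prevails.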